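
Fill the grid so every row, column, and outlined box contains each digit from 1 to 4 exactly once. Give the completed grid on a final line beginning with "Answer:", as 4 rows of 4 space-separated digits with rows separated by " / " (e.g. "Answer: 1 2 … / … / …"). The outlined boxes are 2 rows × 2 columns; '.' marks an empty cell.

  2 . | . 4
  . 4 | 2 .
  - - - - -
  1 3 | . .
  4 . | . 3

Step 1. [r1c2∈{1}] nothing but 1 survives at r1c2, so r1c2=1.
Step 2. [r2c1∈{3}] nothing but 3 survives at r2c1 ⇒ r2c1=3.
Step 3. [r1c3∈{3}] r1c3 has the single candidate 3 ⇒ r1c3=3.
Step 4. [r4c3∈{1}] only 1 remains possible at r4c3. So r4c3=1.
Step 5. [r3c3∈{4}] r3c3 has the single candidate 4, so r3c3=4.
Step 6. [r2c4∈{1}] r2c4 is down to just 1, so r2c4=1.
Step 7. [r3c4∈{2}] r3c4 is down to just 2, so r3c4=2.
Step 8. [r4c2∈{2}] nothing but 2 survives at r4c2 ⇒ r4c2=2.

Answer: 2 1 3 4 / 3 4 2 1 / 1 3 4 2 / 4 2 1 3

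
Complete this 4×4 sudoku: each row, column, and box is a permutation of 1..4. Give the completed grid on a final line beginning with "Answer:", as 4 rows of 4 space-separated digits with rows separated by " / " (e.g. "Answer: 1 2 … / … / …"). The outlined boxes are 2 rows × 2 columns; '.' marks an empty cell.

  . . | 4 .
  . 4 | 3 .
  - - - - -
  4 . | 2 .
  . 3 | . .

Step 1. [r1c2∈{1,2}] in col 2, 2 fits only at r1c2, so r1c2=2.
Step 2. [r1c4∈{1}] r1c4 is down to just 1, so r1c4=1.
Step 3. [r3c2∈{1}] nothing but 1 survives at r3c2, so r3c2=1.
Step 4. [r2c1∈{1}] r2c1's peers cover all but 1, so r2c1=1.
Step 5. [r4c3∈{1}] nothing but 1 survives at r4c3. So r4c3=1.
Step 6. [r1c1∈{3}] r1c1 has the single candidate 3, so r1c1=3.
Step 7. [r3c4∈{3}] r3c4 has the single candidate 3 ⇒ r3c4=3.
Step 8. [r2c4∈{2}] only 2 remains possible at r2c4. So r2c4=2.
Step 9. [r4c1∈{2}] r4c1 is down to just 2. So r4c1=2.
Step 10. [r4c4∈{4}] r4c4 has the single candidate 4, so r4c4=4.

Answer: 3 2 4 1 / 1 4 3 2 / 4 1 2 3 / 2 3 1 4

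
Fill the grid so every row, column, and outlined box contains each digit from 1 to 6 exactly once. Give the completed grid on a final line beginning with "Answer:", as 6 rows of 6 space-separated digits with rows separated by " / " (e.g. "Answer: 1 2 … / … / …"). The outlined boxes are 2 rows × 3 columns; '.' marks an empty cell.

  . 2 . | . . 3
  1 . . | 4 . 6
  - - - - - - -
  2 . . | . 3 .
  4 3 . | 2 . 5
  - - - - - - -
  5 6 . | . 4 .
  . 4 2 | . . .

Step 1. [r5c3∈{1,3}] across box 5, 1 lands solely at r5c3, so r5c3=1.
Step 2. [r4c5∈{1,6}] r4c5 is the only open cell in row 4 admitting 1. So r4c5=1.
Step 3. [r2c2∈{5}] r2c2 is down to just 5. So r2c2=5.
Step 4. [r1c5∈{5}] r1c5 has the single candidate 5 ⇒ r1c5=5.
Step 5. [r6c4∈{1,3,5,6}] in row 6, 5 fits only at r6c4, so r6c4=5.
Step 6. [r4c3∈{6}] r4c3 has the single candidate 6. So r4c3=6.
Step 7. [r3c2∈{1}] r3c2 has the single candidate 1, so r3c2=1.
Step 8. [r5c4∈{3}] nothing but 3 survives at r5c4 ⇒ r5c4=3.
Step 9. [r1c1∈{6}] nothing but 6 survives at r1c1, so r1c1=6.
Step 10. [r3c6∈{4}] r3c6 has the single candidate 4 ⇒ r3c6=4.
Step 11. [r5c6∈{2}] r5c6's peers cover all but 2. So r5c6=2.
Step 12. [r2c5∈{2}] r2c5's peers cover all but 2, so r2c5=2.
Step 13. [r6c5∈{6}] r6c5's peers cover all but 6. So r6c5=6.
Step 14. [r1c4∈{1}] r1c4 is down to just 1 ⇒ r1c4=1.
Step 15. [r3c3∈{5}] r3c3 is down to just 5 ⇒ r3c3=5.
Step 16. [r3c4∈{6}] only 6 remains possible at r3c4 ⇒ r3c4=6.
Step 17. [r2c3∈{3}] r2c3 has the single candidate 3, so r2c3=3.
Step 18. [r6c1∈{3}] nothing but 3 survives at r6c1. So r6c1=3.
Step 19. [r1c3∈{4}] r1c3's peers cover all but 4. So r1c3=4.
Step 20. [r6c6∈{1}] r6c6's peers cover all but 1 ⇒ r6c6=1.

Answer: 6 2 4 1 5 3 / 1 5 3 4 2 6 / 2 1 5 6 3 4 / 4 3 6 2 1 5 / 5 6 1 3 4 2 / 3 4 2 5 6 1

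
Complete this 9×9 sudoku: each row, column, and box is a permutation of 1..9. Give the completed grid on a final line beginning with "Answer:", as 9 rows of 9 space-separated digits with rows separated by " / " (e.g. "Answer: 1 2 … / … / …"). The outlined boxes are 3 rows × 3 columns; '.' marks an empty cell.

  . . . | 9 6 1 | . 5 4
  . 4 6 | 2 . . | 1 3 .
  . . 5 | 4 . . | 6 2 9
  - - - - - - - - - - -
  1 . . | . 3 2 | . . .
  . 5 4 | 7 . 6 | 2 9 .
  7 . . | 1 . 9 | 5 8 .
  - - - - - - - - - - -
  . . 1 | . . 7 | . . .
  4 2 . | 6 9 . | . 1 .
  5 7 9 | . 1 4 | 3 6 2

Step 1. [r5c5∈{8}] r5c5 has the single candidate 8. So r5c5=8.
Step 2. [r5c1∈{3}] r5c1 has the single candidate 3. So r5c1=3.
Step 3. [r3c1∈{8}] r3c1 is down to just 8. So r3c1=8.
Step 4. [r1c7∈{7,8}] row 1 places 8 nowhere but r1c7 ⇒ r1c7=8.
Step 5. [r7c4∈{3,5,8}] across col 4, 3 lands solely at r7c4, so r7c4=3.
Step 6. [r4c8∈{4,7}] r4c8 is the only open cell in col 8 admitting 7. So r4c8=7.
Step 7. [r6c2∈{6}] r6c2 is down to just 6, so r6c2=6.
Step 8. [r7c2∈{8}] r7c2 is down to just 8, so r7c2=8.
Step 9. [r8c9∈{5,7,8}] across col 9, 8 lands solely at r8c9, so r8c9=8.
Step 10. [r8c6∈{5}] r8c6 is down to just 5 ⇒ r8c6=5.
Step 11. [r1c3∈{2,3,7}] across row 1, 7 lands solely at r1c3, so r1c3=7.
Step 12. [r3c5∈{7}] r3c5 has the single candidate 7, so r3c5=7.
Step 13. [r3c6∈{3}] r3c6 is down to just 3. So r3c6=3.
Step 14. [r4c7∈{4}] nothing but 4 survives at r4c7, so r4c7=4.
Step 15. [r5c9∈{1}] r5c9's peers cover all but 1 ⇒ r5c9=1.
Step 16. [r4c4∈{5}] nothing but 5 survives at r4c4 ⇒ r4c4=5.
Step 17. [r3c2∈{1}] r3c2 has the single candidate 1 ⇒ r3c2=1.
Step 18. [r6c9∈{3}] only 3 remains possible at r6c9 ⇒ r6c9=3.
Step 19. [r8c3∈{3}] nothing but 3 survives at r8c3 ⇒ r8c3=3.
Step 20. [r1c1∈{2}] nothing but 2 survives at r1c1 ⇒ r1c1=2.
Step 21. [r4c3∈{8}] r4c3's peers cover all but 8, so r4c3=8.
Step 22. [r2c1∈{9}] r2c1's peers cover all but 9 ⇒ r2c1=9.
Step 23. [r6c3∈{2}] nothing but 2 survives at r6c3 ⇒ r6c3=2.
Step 24. [r7c1∈{6}] r7c1 is down to just 6 ⇒ r7c1=6.
Step 25. [r2c9∈{7}] nothing but 7 survives at r2c9. So r2c9=7.
Step 26. [r2c6∈{8}] r2c6 is down to just 8 ⇒ r2c6=8.
Step 27. [r4c9∈{6}] r4c9 is down to just 6, so r4c9=6.
Step 28. [r4c2∈{9}] r4c2 is down to just 9. So r4c2=9.
Step 29. [r7c7∈{9}] r7c7 has the single candidate 9, so r7c7=9.
Step 30. [r7c8∈{4}] only 4 remains possible at r7c8 ⇒ r7c8=4.
Step 31. [r2c5∈{5}] only 5 remains possible at r2c5, so r2c5=5.
Step 32. [r1c2∈{3}] r1c2's peers cover all but 3, so r1c2=3.
Step 33. [r7c5∈{2}] r7c5 has the single candidate 2, so r7c5=2.
Step 34. [r7c9∈{5}] r7c9 has the single candidate 5 ⇒ r7c9=5.
Step 35. [r6c5∈{4}] r6c5 is down to just 4 ⇒ r6c5=4.
Step 36. [r8c7∈{7}] r8c7 has the single candidate 7, so r8c7=7.
Step 37. [r9c4∈{8}] nothing but 8 survives at r9c4 ⇒ r9c4=8.

Answer: 2 3 7 9 6 1 8 5 4 / 9 4 6 2 5 8 1 3 7 / 8 1 5 4 7 3 6 2 9 / 1 9 8 5 3 2 4 7 6 / 3 5 4 7 8 6 2 9 1 / 7 6 2 1 4 9 5 8 3 / 6 8 1 3 2 7 9 4 5 / 4 2 3 6 9 5 7 1 8 / 5 7 9 8 1 4 3 6 2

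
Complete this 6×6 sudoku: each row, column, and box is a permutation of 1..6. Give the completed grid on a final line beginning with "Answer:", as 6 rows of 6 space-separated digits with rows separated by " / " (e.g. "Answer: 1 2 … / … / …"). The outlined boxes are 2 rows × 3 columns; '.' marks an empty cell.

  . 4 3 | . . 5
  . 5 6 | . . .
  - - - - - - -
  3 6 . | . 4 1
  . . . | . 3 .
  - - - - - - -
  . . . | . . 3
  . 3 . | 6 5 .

Step 1. [r5c1∈{1,2,4,5,6}] in row 5, 6 fits only at r5c1 ⇒ r5c1=6.
Step 2. [r4c1∈{1,2,4,5}] across col 1, 5 lands solely at r4c1, so r4c1=5.
Step 3. [r4c4∈{2}] only 2 remains possible at r4c4. So r4c4=2.
Step 4. [r5c2∈{1,2}] 2 has one home in col 2: r5c2, so r5c2=2.
Step 5. [r1c4∈{1}] r1c4 has the single candidate 1 ⇒ r1c4=1.
Step 6. [r6c1∈{1,4}] 4 has one home in col 1: r6c1, so r6c1=4.
Step 7. [r2c5∈{2}] nothing but 2 survives at r2c5 ⇒ r2c5=2.
Step 8. [r6c3∈{1}] only 1 remains possible at r6c3, so r6c3=1.
Step 9. [r2c4∈{3,4}] row 2 places 3 nowhere but r2c4. So r2c4=3.
Step 10. [r4c6∈{6}] r4c6's peers cover all but 6, so r4c6=6.
Step 11. [r3c3∈{2}] only 2 remains possible at r3c3 ⇒ r3c3=2.
Step 12. [r6c6∈{2}] r6c6's peers cover all but 2 ⇒ r6c6=2.
Step 13. [r1c1∈{2}] r1c1's peers cover all but 2. So r1c1=2.
Step 14. [r5c4∈{4}] r5c4's peers cover all but 4. So r5c4=4.
Step 15. [r1c5∈{6}] r1c5 has the single candidate 6 ⇒ r1c5=6.
Step 16. [r2c1∈{1}] r2c1 has the single candidate 1 ⇒ r2c1=1.
Step 17. [r5c5∈{1}] nothing but 1 survives at r5c5 ⇒ r5c5=1.
Step 18. [r4c2∈{1}] r4c2 is down to just 1 ⇒ r4c2=1.
Step 19. [r4c3∈{4}] r4c3 is down to just 4. So r4c3=4.
Step 20. [r3c4∈{5}] r3c4 is down to just 5, so r3c4=5.
Step 21. [r2c6∈{4}] only 4 remains possible at r2c6. So r2c6=4.
Step 22. [r5c3∈{5}] r5c3's peers cover all but 5. So r5c3=5.

Answer: 2 4 3 1 6 5 / 1 5 6 3 2 4 / 3 6 2 5 4 1 / 5 1 4 2 3 6 / 6 2 5 4 1 3 / 4 3 1 6 5 2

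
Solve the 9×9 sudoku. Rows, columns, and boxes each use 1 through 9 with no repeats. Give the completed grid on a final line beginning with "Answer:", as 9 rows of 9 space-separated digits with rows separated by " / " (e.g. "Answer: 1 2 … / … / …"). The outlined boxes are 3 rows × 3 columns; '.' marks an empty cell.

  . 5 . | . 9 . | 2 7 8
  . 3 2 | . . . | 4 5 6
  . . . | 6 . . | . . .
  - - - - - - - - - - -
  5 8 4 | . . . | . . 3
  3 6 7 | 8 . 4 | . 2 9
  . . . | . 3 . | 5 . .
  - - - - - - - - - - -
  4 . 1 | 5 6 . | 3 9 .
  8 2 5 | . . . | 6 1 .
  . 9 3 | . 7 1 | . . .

Step 1. [r1c4∈{1,3,4}] in row 1, 4 fits only at r1c4 ⇒ r1c4=4.
Step 2. [r1c1∈{1,6}] r1c1 is the only open cell in row 1 admitting 1, so r1c1=1.
Step 3. [r3c6∈{2,3,5,7,8}] across col 6, 5 lands solely at r3c6, so r3c6=5.
Step 4. [r5c7∈{1}] nothing but 1 survives at r5c7, so r5c7=1.
Step 5. [r6c3∈{9}] nothing but 9 survives at r6c3. So r6c3=9.
Step 6. [r9c4∈{2}] r9c4 has the single candidate 2 ⇒ r9c4=2.
Step 7. [r4c7∈{7}] r4c7 has the single candidate 7. So r4c7=7.
Step 8. [r3c5∈{1,2,8}] row 3 places 2 nowhere but r3c5 ⇒ r3c5=2.
Step 9. [r6c8∈{4,6,8}] in row 6, 8 fits only at r6c8, so r6c8=8.
Step 10. [r4c5∈{1}] r4c5's peers cover all but 1, so r4c5=1.
Step 11. [r4c6∈{2,6,9}] r4c6 is the only open cell in row 4 admitting 2. So r4c6=2.
Step 12. [r8c4∈{3,9}] 3 has one home in col 4: r8c4 ⇒ r8c4=3.
Step 13. [r9c8∈{4}] r9c8 is down to just 4 ⇒ r9c8=4.
Step 14. [r6c4∈{7}] r6c4 is down to just 7 ⇒ r6c4=7.
Step 15. [r7c2∈{7}] r7c2 is down to just 7, so r7c2=7.
Step 16. [r2c6∈{7,8}] r2c6 is the only open cell in col 6 admitting 7 ⇒ r2c6=7.
Step 17. [r2c1∈{9}] r2c1 is down to just 9, so r2c1=9.
Step 18. [r4c4∈{9}] r4c4's peers cover all but 9 ⇒ r4c4=9.
Step 19. [r2c4∈{1}] r2c4 has the single candidate 1. So r2c4=1.
Step 20. [r7c9∈{2}] r7c9's peers cover all but 2. So r7c9=2.
Step 21. [r8c6∈{9}] r8c6's peers cover all but 9, so r8c6=9.
Step 22. [r6c9∈{4}] r6c9's peers cover all but 4 ⇒ r6c9=4.
Step 23. [r9c7∈{8}] r9c7 has the single candidate 8 ⇒ r9c7=8.
Step 24. [r3c9∈{1}] r3c9's peers cover all but 1, so r3c9=1.
Step 25. [r2c5∈{8}] r2c5 is down to just 8 ⇒ r2c5=8.
Step 26. [r3c3∈{8}] r3c3's peers cover all but 8, so r3c3=8.
Step 27. [r1c3∈{6}] nothing but 6 survives at r1c3. So r1c3=6.
Step 28. [r7c6∈{8}] nothing but 8 survives at r7c6. So r7c6=8.
Step 29. [r3c1∈{7}] r3c1 has the single candidate 7. So r3c1=7.
Step 30. [r6c2∈{1}] only 1 remains possible at r6c2, so r6c2=1.
Step 31. [r3c2∈{4}] nothing but 4 survives at r3c2. So r3c2=4.
Step 32. [r3c7∈{9}] r3c7's peers cover all but 9. So r3c7=9.
Step 33. [r9c1∈{6}] r9c1 has the single candidate 6, so r9c1=6.
Step 34. [r3c8∈{3}] nothing but 3 survives at r3c8 ⇒ r3c8=3.
Step 35. [r9c9∈{5}] r9c9 has the single candidate 5. So r9c9=5.
Step 36. [r6c1∈{2}] r6c1's peers cover all but 2, so r6c1=2.
Step 37. [r6c6∈{6}] r6c6 is down to just 6, so r6c6=6.
Step 38. [r5c5∈{5}] r5c5's peers cover all but 5, so r5c5=5.
Step 39. [r1c6∈{3}] only 3 remains possible at r1c6 ⇒ r1c6=3.
Step 40. [r8c5∈{4}] only 4 remains possible at r8c5. So r8c5=4.
Step 41. [r8c9∈{7}] only 7 remains possible at r8c9 ⇒ r8c9=7.
Step 42. [r4c8∈{6}] r4c8 has the single candidate 6 ⇒ r4c8=6.

Answer: 1 5 6 4 9 3 2 7 8 / 9 3 2 1 8 7 4 5 6 / 7 4 8 6 2 5 9 3 1 / 5 8 4 9 1 2 7 6 3 / 3 6 7 8 5 4 1 2 9 / 2 1 9 7 3 6 5 8 4 / 4 7 1 5 6 8 3 9 2 / 8 2 5 3 4 9 6 1 7 / 6 9 3 2 7 1 8 4 5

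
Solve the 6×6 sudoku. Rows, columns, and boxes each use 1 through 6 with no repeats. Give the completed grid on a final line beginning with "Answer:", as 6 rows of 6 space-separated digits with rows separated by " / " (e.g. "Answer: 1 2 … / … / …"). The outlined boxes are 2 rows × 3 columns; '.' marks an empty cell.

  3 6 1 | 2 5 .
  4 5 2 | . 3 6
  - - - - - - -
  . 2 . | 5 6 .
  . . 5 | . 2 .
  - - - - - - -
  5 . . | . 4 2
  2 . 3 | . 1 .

Step 1. [r4c4∈{1,3,4}] in col 4, 4 fits only at r4c4 ⇒ r4c4=4.
Step 2. [r3c1∈{1}] r3c1 is down to just 1 ⇒ r3c1=1.
Step 3. [r6c4∈{6}] r6c4's peers cover all but 6. So r6c4=6.
Step 4. [r4c6∈{1,3}] r4c6 is the only open cell in row 4 admitting 1 ⇒ r4c6=1.
Step 5. [r5c4∈{3}] r5c4 is down to just 3. So r5c4=3.
Step 6. [r5c3∈{6}] r5c3 is down to just 6, so r5c3=6.
Step 7. [r6c6∈{5}] r6c6 has the single candidate 5, so r6c6=5.
Step 8. [r4c2∈{3}] r4c2 has the single candidate 3. So r4c2=3.
Step 9. [r6c2∈{4}] r6c2's peers cover all but 4, so r6c2=4.
Step 10. [r4c1∈{6}] nothing but 6 survives at r4c1 ⇒ r4c1=6.
Step 11. [r2c4∈{1}] r2c4 is down to just 1. So r2c4=1.
Step 12. [r3c6∈{3}] nothing but 3 survives at r3c6 ⇒ r3c6=3.
Step 13. [r3c3∈{4}] only 4 remains possible at r3c3, so r3c3=4.
Step 14. [r5c2∈{1}] r5c2 is down to just 1. So r5c2=1.
Step 15. [r1c6∈{4}] only 4 remains possible at r1c6 ⇒ r1c6=4.

Answer: 3 6 1 2 5 4 / 4 5 2 1 3 6 / 1 2 4 5 6 3 / 6 3 5 4 2 1 / 5 1 6 3 4 2 / 2 4 3 6 1 5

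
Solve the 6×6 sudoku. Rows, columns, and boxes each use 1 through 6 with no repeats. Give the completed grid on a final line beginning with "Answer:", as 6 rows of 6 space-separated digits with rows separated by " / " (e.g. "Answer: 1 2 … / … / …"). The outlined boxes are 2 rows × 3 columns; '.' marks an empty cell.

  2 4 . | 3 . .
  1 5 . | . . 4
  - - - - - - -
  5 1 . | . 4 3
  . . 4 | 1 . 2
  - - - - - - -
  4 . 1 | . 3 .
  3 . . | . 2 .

Step 1. [r6c2∈{6}] nothing but 6 survives at r6c2, so r6c2=6.
Step 2. [r2c5∈{6}] nothing but 6 survives at r2c5. So r2c5=6.
Step 3. [r6c6∈{1,5}] r6c6 is the only open cell in row 6 admitting 1. So r6c6=1.
Step 4. [r1c6∈{5}] nothing but 5 survives at r1c6, so r1c6=5.
Step 5. [r3c4∈{6}] nothing but 6 survives at r3c4 ⇒ r3c4=6.
Step 6. [r6c4∈{4,5}] r6c4 is the only open cell in row 6 admitting 4. So r6c4=4.
Step 7. [r2c3∈{3}] only 3 remains possible at r2c3 ⇒ r2c3=3.
Step 8. [r3c3∈{2}] r3c3 is down to just 2 ⇒ r3c3=2.
Step 9. [r4c5∈{5}] r4c5 is down to just 5 ⇒ r4c5=5.
Step 10. [r4c1∈{6}] nothing but 6 survives at r4c1 ⇒ r4c1=6.
Step 11. [r4c2∈{3}] r4c2 is down to just 3 ⇒ r4c2=3.
Step 12. [r2c4∈{2}] r2c4 has the single candidate 2 ⇒ r2c4=2.
Step 13. [r5c2∈{2}] only 2 remains possible at r5c2 ⇒ r5c2=2.
Step 14. [r1c3∈{6}] r1c3 has the single candidate 6, so r1c3=6.
Step 15. [r5c6∈{6}] r5c6 is down to just 6, so r5c6=6.
Step 16. [r6c3∈{5}] nothing but 5 survives at r6c3, so r6c3=5.
Step 17. [r1c5∈{1}] r1c5 is down to just 1, so r1c5=1.
Step 18. [r5c4∈{5}] only 5 remains possible at r5c4, so r5c4=5.

Answer: 2 4 6 3 1 5 / 1 5 3 2 6 4 / 5 1 2 6 4 3 / 6 3 4 1 5 2 / 4 2 1 5 3 6 / 3 6 5 4 2 1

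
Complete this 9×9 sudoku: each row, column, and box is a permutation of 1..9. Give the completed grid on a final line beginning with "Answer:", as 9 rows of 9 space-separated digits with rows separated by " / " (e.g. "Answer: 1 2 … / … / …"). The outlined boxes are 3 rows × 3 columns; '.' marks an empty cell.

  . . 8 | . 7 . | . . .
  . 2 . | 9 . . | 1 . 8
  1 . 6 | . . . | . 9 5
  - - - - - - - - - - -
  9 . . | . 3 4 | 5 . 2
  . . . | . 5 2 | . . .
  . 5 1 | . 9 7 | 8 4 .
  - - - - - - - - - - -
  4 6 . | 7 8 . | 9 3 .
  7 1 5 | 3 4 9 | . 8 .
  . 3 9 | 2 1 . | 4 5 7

Step 1. [r1c4∈{1,4,5,6}] col 4 places 5 nowhere but r1c4, so r1c4=5.
Step 2. [r1c1∈{3}] r1c1 is down to just 3. So r1c1=3.
Step 3. [r4c3∈{7}] nothing but 7 survives at r4c3, so r4c3=7.
Step 4. [r6c4∈{6}] only 6 remains possible at r6c4, so r6c4=6.
Step 5. [r4c8∈{1,6}] row 4 places 6 nowhere but r4c8 ⇒ r4c8=6.
Step 6. [r3c7∈{2,3,7}] box 3 places 3 nowhere but r3c7 ⇒ r3c7=3.
Step 7. [r4c2∈{8}] only 8 remains possible at r4c2, so r4c2=8.
Step 8. [r5c2∈{4}] r5c2 is down to just 4 ⇒ r5c2=4.
Step 9. [r5c8∈{1,7}] across col 8, 1 lands solely at r5c8 ⇒ r5c8=1.
Step 10. [r2c5∈{6}] r2c5's peers cover all but 6, so r2c5=6.
Step 11. [r8c9∈{6}] r8c9's peers cover all but 6. So r8c9=6.
Step 12. [r6c9∈{3}] only 3 remains possible at r6c9. So r6c9=3.
Step 13. [r1c7∈{2,6}] 6 has one home in row 1: r1c7 ⇒ r1c7=6.
Step 14. [r5c4∈{8}] nothing but 8 survives at r5c4, so r5c4=8.
Step 15. [r7c6∈{5}] r7c6's peers cover all but 5, so r7c6=5.
Step 16. [r8c7∈{2}] nothing but 2 survives at r8c7 ⇒ r8c7=2.
Step 17. [r9c1∈{8}] r9c1's peers cover all but 8. So r9c1=8.
Step 18. [r4c4∈{1}] only 1 remains possible at r4c4 ⇒ r4c4=1.
Step 19. [r1c8∈{2}] r1c8's peers cover all but 2, so r1c8=2.
Step 20. [r7c9∈{1}] r7c9 has the single candidate 1 ⇒ r7c9=1.
Step 21. [r2c8∈{7}] r2c8 is down to just 7. So r2c8=7.
Step 22. [r3c2∈{7}] r3c2 has the single candidate 7, so r3c2=7.
Step 23. [r5c9∈{9}] r5c9's peers cover all but 9 ⇒ r5c9=9.
Step 24. [r2c3∈{4}] r2c3 is down to just 4 ⇒ r2c3=4.
Step 25. [r9c6∈{6}] only 6 remains possible at r9c6. So r9c6=6.
Step 26. [r3c5∈{2}] r3c5 has the single candidate 2 ⇒ r3c5=2.
Step 27. [r5c3∈{3}] only 3 remains possible at r5c3. So r5c3=3.
Step 28. [r1c6∈{1}] r1c6's peers cover all but 1. So r1c6=1.
Step 29. [r7c3∈{2}] r7c3 has the single candidate 2, so r7c3=2.
Step 30. [r3c6∈{8}] r3c6 is down to just 8 ⇒ r3c6=8.
Step 31. [r1c2∈{9}] nothing but 9 survives at r1c2. So r1c2=9.
Step 32. [r5c7∈{7}] r5c7's peers cover all but 7 ⇒ r5c7=7.
Step 33. [r2c1∈{5}] nothing but 5 survives at r2c1 ⇒ r2c1=5.
Step 34. [r6c1∈{2}] r6c1 has the single candidate 2, so r6c1=2.
Step 35. [r2c6∈{3}] only 3 remains possible at r2c6 ⇒ r2c6=3.
Step 36. [r3c4∈{4}] only 4 remains possible at r3c4 ⇒ r3c4=4.
Step 37. [r5c1∈{6}] r5c1's peers cover all but 6 ⇒ r5c1=6.
Step 38. [r1c9∈{4}] r1c9 is down to just 4. So r1c9=4.

Answer: 3 9 8 5 7 1 6 2 4 / 5 2 4 9 6 3 1 7 8 / 1 7 6 4 2 8 3 9 5 / 9 8 7 1 3 4 5 6 2 / 6 4 3 8 5 2 7 1 9 / 2 5 1 6 9 7 8 4 3 / 4 6 2 7 8 5 9 3 1 / 7 1 5 3 4 9 2 8 6 / 8 3 9 2 1 6 4 5 7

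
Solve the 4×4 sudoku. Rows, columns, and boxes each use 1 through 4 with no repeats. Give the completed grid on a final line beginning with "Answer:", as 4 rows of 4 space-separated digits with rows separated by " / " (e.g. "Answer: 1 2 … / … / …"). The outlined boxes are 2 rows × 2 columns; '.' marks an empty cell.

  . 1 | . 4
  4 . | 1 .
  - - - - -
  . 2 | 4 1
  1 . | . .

Step 1. [r2c2∈{3}] only 3 remains possible at r2c2 ⇒ r2c2=3.
Step 2. [r2c4∈{2}] r2c4 has the single candidate 2. So r2c4=2.
Step 3. [r4c4∈{3}] only 3 remains possible at r4c4 ⇒ r4c4=3.
Step 4. [r4c2∈{4}] only 4 remains possible at r4c2, so r4c2=4.
Step 5. [r4c3∈{2}] r4c3 has the single candidate 2 ⇒ r4c3=2.
Step 6. [r3c1∈{3}] nothing but 3 survives at r3c1. So r3c1=3.
Step 7. [r1c1∈{2}] r1c1 is down to just 2, so r1c1=2.
Step 8. [r1c3∈{3}] nothing but 3 survives at r1c3 ⇒ r1c3=3.

Answer: 2 1 3 4 / 4 3 1 2 / 3 2 4 1 / 1 4 2 3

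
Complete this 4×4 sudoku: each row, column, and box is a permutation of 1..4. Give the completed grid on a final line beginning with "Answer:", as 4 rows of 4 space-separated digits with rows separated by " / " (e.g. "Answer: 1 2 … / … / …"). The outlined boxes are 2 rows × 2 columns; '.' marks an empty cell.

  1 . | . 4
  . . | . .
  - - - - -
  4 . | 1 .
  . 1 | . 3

Step 1. [r2c1∈{2,3}] col 1 places 3 nowhere but r2c1. So r2c1=3.
Step 2. [r2c3∈{2}] r2c3 has the single candidate 2, so r2c3=2.
Step 3. [r1c2∈{2}] r1c2's peers cover all but 2, so r1c2=2.
Step 4. [r4c3∈{4}] nothing but 4 survives at r4c3 ⇒ r4c3=4.
Step 5. [r3c4∈{2}] r3c4 has the single candidate 2. So r3c4=2.
Step 6. [r3c2∈{3}] r3c2's peers cover all but 3. So r3c2=3.
Step 7. [r2c2∈{4}] r2c2's peers cover all but 4. So r2c2=4.
Step 8. [r2c4∈{1}] r2c4 is down to just 1, so r2c4=1.
Step 9. [r1c3∈{3}] only 3 remains possible at r1c3. So r1c3=3.
Step 10. [r4c1∈{2}] r4c1's peers cover all but 2 ⇒ r4c1=2.

Answer: 1 2 3 4 / 3 4 2 1 / 4 3 1 2 / 2 1 4 3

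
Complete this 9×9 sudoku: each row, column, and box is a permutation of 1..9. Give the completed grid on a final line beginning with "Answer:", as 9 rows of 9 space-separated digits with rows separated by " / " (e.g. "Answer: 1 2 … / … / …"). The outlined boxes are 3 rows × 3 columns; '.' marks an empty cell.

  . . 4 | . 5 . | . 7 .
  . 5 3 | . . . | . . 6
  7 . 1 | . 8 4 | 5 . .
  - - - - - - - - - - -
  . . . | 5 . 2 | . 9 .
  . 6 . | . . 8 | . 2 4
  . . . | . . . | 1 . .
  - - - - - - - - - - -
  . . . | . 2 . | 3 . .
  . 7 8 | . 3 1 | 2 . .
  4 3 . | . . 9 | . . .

Step 1. [r3c4∈{2,3,6,9}] r3c4 is the only open cell in row 3 admitting 6 ⇒ r3c4=6.
Step 2. [r5c7∈{7}] r5c7's peers cover all but 7, so r5c7=7.
Step 3. [r7c6∈{5,6,7}] r7c6 is the only open cell in col 6 admitting 5, so r7c6=5.
Step 4. [r9c5∈{6,7}] box 8 places 6 nowhere but r9c5. So r9c5=6.
Step 5. [r9c7∈{8}] nothing but 8 survives at r9c7, so r9c7=8.
Step 6. [r1c7∈{9}] nothing but 9 survives at r1c7 ⇒ r1c7=9.
Step 7. [r9c4∈{7}] nothing but 7 survives at r9c4, so r9c4=7.
Step 8. [r7c3∈{6,9}] across col 3, 6 lands solely at r7c3 ⇒ r7c3=6.
Step 9. [r3c2∈{2,9}] across row 3, 9 lands solely at r3c2 ⇒ r3c2=9.
Step 10. [r7c2∈{1}] r7c2's peers cover all but 1 ⇒ r7c2=1.
Step 11. [r7c1∈{9}] r7c1 is down to just 9. So r7c1=9.
Step 12. [r8c1∈{5}] r8c1's peers cover all but 5 ⇒ r8c1=5.
Step 13. [r7c8∈{4}] nothing but 4 survives at r7c8, so r7c8=4.
Step 14. [r6c6∈{3,6,7}] col 6 places 6 nowhere but r6c6, so r6c6=6.
Step 15. [r3c8∈{3}] r3c8 is down to just 3, so r3c8=3.
Step 16. [r5c3∈{5,9}] across row 5, 5 lands solely at r5c3. So r5c3=5.
Step 17. [r6c3∈{2,7,9}] across col 3, 9 lands solely at r6c3 ⇒ r6c3=9.
Step 18. [r6c5∈{4,7}] row 6 places 7 nowhere but r6c5, so r6c5=7.
Step 19. [r4c5∈{1,4}] 4 has one home in col 5: r4c5, so r4c5=4.
Step 20. [r4c2∈{8}] r4c2's peers cover all but 8 ⇒ r4c2=8.
Step 21. [r1c2∈{2}] nothing but 2 survives at r1c2 ⇒ r1c2=2.
Step 22. [r6c4∈{3}] nothing but 3 survives at r6c4 ⇒ r6c4=3.
Step 23. [r1c4∈{1}] nothing but 1 survives at r1c4. So r1c4=1.
Step 24. [r1c9∈{8}] r1c9's peers cover all but 8, so r1c9=8.
Step 25. [r4c1∈{1,3}] r4c1 is the only open cell in row 4 admitting 1. So r4c1=1.
Step 26. [r6c9∈{5}] only 5 remains possible at r6c9, so r6c9=5.
Step 27. [r5c4∈{9}] r5c4 is down to just 9, so r5c4=9.
Step 28. [r2c8∈{1}] r2c8 is down to just 1 ⇒ r2c8=1.
Step 29. [r4c9∈{3}] r4c9 has the single candidate 3. So r4c9=3.
Step 30. [r2c5∈{9}] only 9 remains possible at r2c5. So r2c5=9.
Step 31. [r8c9∈{9}] only 9 remains possible at r8c9 ⇒ r8c9=9.
Step 32. [r6c8∈{8}] r6c8 is down to just 8 ⇒ r6c8=8.
Step 33. [r2c6∈{7}] r2c6 is down to just 7 ⇒ r2c6=7.
Step 34. [r5c1∈{3}] nothing but 3 survives at r5c1. So r5c1=3.
Step 35. [r4c7∈{6}] nothing but 6 survives at r4c7, so r4c7=6.
Step 36. [r1c6∈{3}] only 3 remains possible at r1c6 ⇒ r1c6=3.
Step 37. [r6c2∈{4}] r6c2's peers cover all but 4. So r6c2=4.
Step 38. [r2c1∈{8}] r2c1's peers cover all but 8. So r2c1=8.
Step 39. [r1c1∈{6}] r1c1 has the single candidate 6, so r1c1=6.
Step 40. [r3c9∈{2}] r3c9's peers cover all but 2 ⇒ r3c9=2.
Step 41. [r9c8∈{5}] nothing but 5 survives at r9c8. So r9c8=5.
Step 42. [r2c4∈{2}] r2c4 is down to just 2, so r2c4=2.
Step 43. [r8c8∈{6}] r8c8's peers cover all but 6 ⇒ r8c8=6.
Step 44. [r4c3∈{7}] nothing but 7 survives at r4c3 ⇒ r4c3=7.
Step 45. [r2c7∈{4}] nothing but 4 survives at r2c7, so r2c7=4.
Step 46. [r7c4∈{8}] only 8 remains possible at r7c4 ⇒ r7c4=8.
Step 47. [r9c9∈{1}] r9c9 has the single candidate 1, so r9c9=1.
Step 48. [r7c9∈{7}] r7c9 has the single candidate 7 ⇒ r7c9=7.
Step 49. [r8c4∈{4}] r8c4 has the single candidate 4 ⇒ r8c4=4.
Step 50. [r9c3∈{2}] r9c3 has the single candidate 2. So r9c3=2.
Step 51. [r6c1∈{2}] only 2 remains possible at r6c1 ⇒ r6c1=2.
Step 52. [r5c5∈{1}] r5c5 is down to just 1. So r5c5=1.

Answer: 6 2 4 1 5 3 9 7 8 / 8 5 3 2 9 7 4 1 6 / 7 9 1 6 8 4 5 3 2 / 1 8 7 5 4 2 6 9 3 / 3 6 5 9 1 8 7 2 4 / 2 4 9 3 7 6 1 8 5 / 9 1 6 8 2 5 3 4 7 / 5 7 8 4 3 1 2 6 9 / 4 3 2 7 6 9 8 5 1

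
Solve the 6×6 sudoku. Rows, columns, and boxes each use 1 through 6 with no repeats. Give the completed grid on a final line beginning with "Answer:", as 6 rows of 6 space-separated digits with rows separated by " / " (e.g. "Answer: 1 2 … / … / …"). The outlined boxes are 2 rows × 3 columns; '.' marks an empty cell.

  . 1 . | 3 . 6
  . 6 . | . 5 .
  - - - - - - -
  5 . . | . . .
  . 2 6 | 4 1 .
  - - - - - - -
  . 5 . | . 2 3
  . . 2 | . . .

Step 1. [r1c5∈{4}] r1c5 has the single candidate 4, so r1c5=4.
Step 2. [r6c5∈{6}] r6c5 has the single candidate 6, so r6c5=6.
Step 3. [r5c4∈{1}] r5c4 is down to just 1 ⇒ r5c4=1.
Step 4. [r5c3∈{4}] r5c3 has the single candidate 4 ⇒ r5c3=4.
Step 5. [r4c1∈{3}] r4c1's peers cover all but 3. So r4c1=3.
Step 6. [r2c4∈{2}] r2c4's peers cover all but 2. So r2c4=2.
Step 7. [r4c6∈{5}] r4c6's peers cover all but 5 ⇒ r4c6=5.
Step 8. [r3c4∈{6}] r3c4 is down to just 6, so r3c4=6.
Step 9. [r3c3∈{1}] r3c3's peers cover all but 1 ⇒ r3c3=1.
Step 10. [r6c4∈{5}] r6c4 is down to just 5, so r6c4=5.
Step 11. [r2c6∈{1}] only 1 remains possible at r2c6, so r2c6=1.
Step 12. [r5c1∈{6}] only 6 remains possible at r5c1. So r5c1=6.
Step 13. [r3c5∈{3}] r3c5 has the single candidate 3. So r3c5=3.
Step 14. [r3c6∈{2}] r3c6 is down to just 2. So r3c6=2.
Step 15. [r2c3∈{3}] nothing but 3 survives at r2c3, so r2c3=3.
Step 16. [r3c2∈{4}] only 4 remains possible at r3c2. So r3c2=4.
Step 17. [r6c6∈{4}] nothing but 4 survives at r6c6 ⇒ r6c6=4.
Step 18. [r6c1∈{1}] r6c1 has the single candidate 1 ⇒ r6c1=1.
Step 19. [r2c1∈{4}] r2c1 has the single candidate 4. So r2c1=4.
Step 20. [r1c3∈{5}] r1c3 has the single candidate 5. So r1c3=5.
Step 21. [r1c1∈{2}] r1c1 has the single candidate 2. So r1c1=2.
Step 22. [r6c2∈{3}] r6c2's peers cover all but 3. So r6c2=3.

Answer: 2 1 5 3 4 6 / 4 6 3 2 5 1 / 5 4 1 6 3 2 / 3 2 6 4 1 5 / 6 5 4 1 2 3 / 1 3 2 5 6 4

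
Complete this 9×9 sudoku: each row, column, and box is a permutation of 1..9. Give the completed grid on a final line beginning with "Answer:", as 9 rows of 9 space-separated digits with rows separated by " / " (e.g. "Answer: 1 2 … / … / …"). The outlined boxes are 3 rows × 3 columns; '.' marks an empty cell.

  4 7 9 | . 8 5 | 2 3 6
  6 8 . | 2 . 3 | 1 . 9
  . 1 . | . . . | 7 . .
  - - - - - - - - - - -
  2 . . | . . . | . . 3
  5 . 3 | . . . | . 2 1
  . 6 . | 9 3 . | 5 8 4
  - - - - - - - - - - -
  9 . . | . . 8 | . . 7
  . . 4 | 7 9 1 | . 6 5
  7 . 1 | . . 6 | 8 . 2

Step 1. [r7c7∈{3,4}] r7c7 is the only open cell in col 7 admitting 4 ⇒ r7c7=4.
Step 2. [r4c5∈{1,4,5,6,7}] across col 5, 1 lands solely at r4c5, so r4c5=1.
Step 3. [r4c4∈{4,5,6,8}] row 4 places 5 nowhere but r4c4. So r4c4=5.
Step 4. [r2c3∈{5}] r2c3 has the single candidate 5. So r2c3=5.
Step 5. [r7c5∈{2,5}] 2 has one home in col 5: r7c5 ⇒ r7c5=2.
Step 6. [r4c8∈{7,9}] across col 8, 7 lands solely at r4c8, so r4c8=7.
Step 7. [r4c6∈{4}] r4c6 has the single candidate 4. So r4c6=4.
Step 8. [r8c7∈{3}] r8c7 is down to just 3, so r8c7=3.
Step 9. [r7c4∈{3}] r7c4 has the single candidate 3, so r7c4=3.
Step 10. [r2c8∈{4}] r2c8's peers cover all but 4. So r2c8=4.
Step 11. [r4c7∈{6,9}] across row 4, 6 lands solely at r4c7. So r4c7=6.
Step 12. [r9c4∈{4}] nothing but 4 survives at r9c4, so r9c4=4.
Step 13. [r3c4∈{6}] r3c4's peers cover all but 6 ⇒ r3c4=6.
Step 14. [r5c6∈{7}] r5c6 is down to just 7, so r5c6=7.
Step 15. [r9c2∈{3,5}] r9c2 is the only open cell in row 9 admitting 3, so r9c2=3.
Step 16. [r4c2∈{9}] nothing but 9 survives at r4c2. So r4c2=9.
Step 17. [r1c4∈{1}] r1c4 has the single candidate 1, so r1c4=1.
Step 18. [r3c8∈{5}] nothing but 5 survives at r3c8 ⇒ r3c8=5.
Step 19. [r5c5∈{6}] r5c5 has the single candidate 6. So r5c5=6.
Step 20. [r7c2∈{5}] r7c2 has the single candidate 5 ⇒ r7c2=5.
Step 21. [r6c3∈{7}] nothing but 7 survives at r6c3 ⇒ r6c3=7.
Step 22. [r9c8∈{9}] r9c8 has the single candidate 9. So r9c8=9.
Step 23. [r3c6∈{9}] r3c6 is down to just 9. So r3c6=9.
Step 24. [r5c4∈{8}] r5c4 has the single candidate 8 ⇒ r5c4=8.
Step 25. [r4c3∈{8}] r4c3 is down to just 8. So r4c3=8.
Step 26. [r8c2∈{2}] r8c2 is down to just 2, so r8c2=2.
Step 27. [r2c5∈{7}] r2c5 has the single candidate 7, so r2c5=7.
Step 28. [r7c3∈{6}] r7c3's peers cover all but 6. So r7c3=6.
Step 29. [r3c5∈{4}] r3c5 is down to just 4, so r3c5=4.
Step 30. [r5c2∈{4}] only 4 remains possible at r5c2. So r5c2=4.
Step 31. [r3c3∈{2}] r3c3 has the single candidate 2. So r3c3=2.
Step 32. [r7c8∈{1}] r7c8 is down to just 1. So r7c8=1.
Step 33. [r3c9∈{8}] r3c9's peers cover all but 8, so r3c9=8.
Step 34. [r6c6∈{2}] only 2 remains possible at r6c6. So r6c6=2.
Step 35. [r3c1∈{3}] nothing but 3 survives at r3c1. So r3c1=3.
Step 36. [r9c5∈{5}] r9c5 is down to just 5, so r9c5=5.
Step 37. [r5c7∈{9}] nothing but 9 survives at r5c7. So r5c7=9.
Step 38. [r6c1∈{1}] r6c1 is down to just 1 ⇒ r6c1=1.
Step 39. [r8c1∈{8}] only 8 remains possible at r8c1 ⇒ r8c1=8.

Answer: 4 7 9 1 8 5 2 3 6 / 6 8 5 2 7 3 1 4 9 / 3 1 2 6 4 9 7 5 8 / 2 9 8 5 1 4 6 7 3 / 5 4 3 8 6 7 9 2 1 / 1 6 7 9 3 2 5 8 4 / 9 5 6 3 2 8 4 1 7 / 8 2 4 7 9 1 3 6 5 / 7 3 1 4 5 6 8 9 2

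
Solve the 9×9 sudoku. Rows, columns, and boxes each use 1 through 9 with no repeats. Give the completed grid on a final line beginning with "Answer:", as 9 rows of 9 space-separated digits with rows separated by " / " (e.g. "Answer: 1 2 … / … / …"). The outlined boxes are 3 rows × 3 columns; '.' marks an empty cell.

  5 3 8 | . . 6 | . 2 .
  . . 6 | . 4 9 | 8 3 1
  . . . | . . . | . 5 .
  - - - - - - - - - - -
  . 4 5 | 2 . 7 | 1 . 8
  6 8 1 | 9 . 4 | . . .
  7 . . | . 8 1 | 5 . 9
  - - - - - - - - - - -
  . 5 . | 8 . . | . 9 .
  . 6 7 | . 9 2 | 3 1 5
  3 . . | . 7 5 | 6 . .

Step 1. [r3c5∈{1,2,3}] across col 5, 2 lands solely at r3c5 ⇒ r3c5=2.
Step 2. [r4c5∈{3,6}] across row 4, 3 lands solely at r4c5 ⇒ r4c5=3.
Step 3. [r3c4∈{1,3,7}] across col 4, 3 lands solely at r3c4. So r3c4=3.
Step 4. [r6c2∈{2}] r6c2 has the single candidate 2. So r6c2=2.
Step 5. [r1c7∈{4,7,9}] r1c7 is the only open cell in row 1 admitting 9 ⇒ r1c7=9.
Step 6. [r1c9∈{4,7}] in row 1, 4 fits only at r1c9 ⇒ r1c9=4.
Step 7. [r7c7∈{2,4,7}] across col 7, 4 lands solely at r7c7. So r7c7=4.
Step 8. [r3c7∈{7}] r3c7 is down to just 7, so r3c7=7.
Step 9. [r7c3∈{2}] r7c3 has the single candidate 2, so r7c3=2.
Step 10. [r7c1∈{1}] only 1 remains possible at r7c1 ⇒ r7c1=1.
Step 11. [r9c4∈{1,4}] in row 9, 1 fits only at r9c4 ⇒ r9c4=1.
Step 12. [r9c3∈{4,9}] row 9 places 4 nowhere but r9c3. So r9c3=4.
Step 13. [r3c3∈{9}] r3c3 has the single candidate 9. So r3c3=9.
Step 14. [r5c9∈{2,3,7}] in row 5, 3 fits only at r5c9, so r5c9=3.
Step 15. [r1c4∈{7}] only 7 remains possible at r1c4, so r1c4=7.
Step 16. [r6c4∈{6}] r6c4 has the single candidate 6. So r6c4=6.
Step 17. [r8c1∈{8}] r8c1 has the single candidate 8. So r8c1=8.
Step 18. [r7c5∈{6}] only 6 remains possible at r7c5. So r7c5=6.
Step 19. [r3c6∈{8}] nothing but 8 survives at r3c6, so r3c6=8.
Step 20. [r2c4∈{5}] r2c4 is down to just 5. So r2c4=5.
Step 21. [r2c2∈{7}] r2c2 has the single candidate 7, so r2c2=7.
Step 22. [r7c6∈{3}] nothing but 3 survives at r7c6 ⇒ r7c6=3.
Step 23. [r3c1∈{4}] nothing but 4 survives at r3c1 ⇒ r3c1=4.
Step 24. [r4c8∈{6}] r4c8 is down to just 6 ⇒ r4c8=6.
Step 25. [r9c8∈{8}] r9c8 has the single candidate 8, so r9c8=8.
Step 26. [r5c8∈{7}] nothing but 7 survives at r5c8. So r5c8=7.
Step 27. [r5c7∈{2}] only 2 remains possible at r5c7 ⇒ r5c7=2.
Step 28. [r3c9∈{6}] r3c9 is down to just 6. So r3c9=6.
Step 29. [r9c9∈{2}] r9c9 is down to just 2. So r9c9=2.
Step 30. [r6c8∈{4}] nothing but 4 survives at r6c8, so r6c8=4.
Step 31. [r6c3∈{3}] r6c3 is down to just 3, so r6c3=3.
Step 32. [r8c4∈{4}] only 4 remains possible at r8c4, so r8c4=4.
Step 33. [r3c2∈{1}] r3c2 has the single candidate 1. So r3c2=1.
Step 34. [r5c5∈{5}] r5c5 has the single candidate 5. So r5c5=5.
Step 35. [r4c1∈{9}] r4c1 has the single candidate 9. So r4c1=9.
Step 36. [r7c9∈{7}] nothing but 7 survives at r7c9. So r7c9=7.
Step 37. [r2c1∈{2}] r2c1 has the single candidate 2. So r2c1=2.
Step 38. [r9c2∈{9}] r9c2 is down to just 9, so r9c2=9.
Step 39. [r1c5∈{1}] r1c5's peers cover all but 1, so r1c5=1.

Answer: 5 3 8 7 1 6 9 2 4 / 2 7 6 5 4 9 8 3 1 / 4 1 9 3 2 8 7 5 6 / 9 4 5 2 3 7 1 6 8 / 6 8 1 9 5 4 2 7 3 / 7 2 3 6 8 1 5 4 9 / 1 5 2 8 6 3 4 9 7 / 8 6 7 4 9 2 3 1 5 / 3 9 4 1 7 5 6 8 2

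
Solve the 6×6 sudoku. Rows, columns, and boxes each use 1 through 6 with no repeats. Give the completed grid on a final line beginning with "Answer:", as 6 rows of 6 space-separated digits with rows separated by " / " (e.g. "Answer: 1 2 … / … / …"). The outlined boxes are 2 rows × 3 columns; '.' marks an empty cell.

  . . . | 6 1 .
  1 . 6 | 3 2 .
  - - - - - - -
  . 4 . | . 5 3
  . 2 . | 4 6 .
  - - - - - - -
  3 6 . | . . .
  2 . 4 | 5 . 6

Step 1. [r2c2∈{5}] nothing but 5 survives at r2c2 ⇒ r2c2=5.
Step 2. [r4c3∈{1,3,5}] 3 has one home in row 4: r4c3. So r4c3=3.
Step 3. [r5c6∈{1,2,4}] 2 has one home in col 6: r5c6 ⇒ r5c6=2.
Step 4. [r5c4∈{1}] r5c4's peers cover all but 1 ⇒ r5c4=1.
Step 5. [r2c6∈{4}] r2c6 is down to just 4, so r2c6=4.
Step 6. [r5c5∈{4}] r5c5 is down to just 4, so r5c5=4.
Step 7. [r6c5∈{3}] r6c5 is down to just 3. So r6c5=3.
Step 8. [r3c3∈{1}] nothing but 1 survives at r3c3. So r3c3=1.
Step 9. [r6c2∈{1}] r6c2 has the single candidate 1 ⇒ r6c2=1.
Step 10. [r1c6∈{5}] r1c6 is down to just 5. So r1c6=5.
Step 11. [r3c1∈{6}] nothing but 6 survives at r3c1 ⇒ r3c1=6.
Step 12. [r1c2∈{3}] r1c2 is down to just 3, so r1c2=3.
Step 13. [r3c4∈{2}] only 2 remains possible at r3c4, so r3c4=2.
Step 14. [r4c6∈{1}] only 1 remains possible at r4c6 ⇒ r4c6=1.
Step 15. [r1c1∈{4}] only 4 remains possible at r1c1, so r1c1=4.
Step 16. [r5c3∈{5}] nothing but 5 survives at r5c3 ⇒ r5c3=5.
Step 17. [r1c3∈{2}] r1c3 is down to just 2. So r1c3=2.
Step 18. [r4c1∈{5}] only 5 remains possible at r4c1, so r4c1=5.

Answer: 4 3 2 6 1 5 / 1 5 6 3 2 4 / 6 4 1 2 5 3 / 5 2 3 4 6 1 / 3 6 5 1 4 2 / 2 1 4 5 3 6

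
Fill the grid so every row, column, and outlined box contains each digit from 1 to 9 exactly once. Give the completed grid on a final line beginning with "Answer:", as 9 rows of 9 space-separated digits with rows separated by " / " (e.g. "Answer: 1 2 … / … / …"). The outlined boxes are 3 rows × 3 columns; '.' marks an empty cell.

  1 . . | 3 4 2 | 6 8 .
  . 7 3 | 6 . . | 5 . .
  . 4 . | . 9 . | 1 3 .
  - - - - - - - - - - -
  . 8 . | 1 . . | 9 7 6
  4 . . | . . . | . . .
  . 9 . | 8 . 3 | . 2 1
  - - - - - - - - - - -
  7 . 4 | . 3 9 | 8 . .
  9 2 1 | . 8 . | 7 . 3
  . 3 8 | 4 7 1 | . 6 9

Step 1. [r5c8∈{5}] only 5 remains possible at r5c8, so r5c8=5.
Step 2. [r1c2∈{5}] r1c2 has the single candidate 5. So r1c2=5.
Step 3. [r7c4∈{2,5}] in box 8, 2 fits only at r7c4 ⇒ r7c4=2.
Step 4. [r6c3∈{5,6,7}] across row 6, 7 lands solely at r6c3, so r6c3=7.
Step 5. [r4c3∈{2,5}] 5 has one home in col 3: r4c3. So r4c3=5.
Step 6. [r6c1∈{6}] r6c1's peers cover all but 6 ⇒ r6c1=6.
Step 7. [r5c3∈{2}] r5c3 has the single candidate 2 ⇒ r5c3=2.
Step 8. [r8c4∈{5}] r8c4 has the single candidate 5. So r8c4=5.
Step 9. [r3c4∈{7}] r3c4 is down to just 7, so r3c4=7.
Step 10. [r2c6∈{8}] nothing but 8 survives at r2c6, so r2c6=8.
Step 11. [r2c9∈{2,4}] 4 has one home in col 9: r2c9. So r2c9=4.
Step 12. [r3c1∈{2,8}] across row 3, 8 lands solely at r3c1 ⇒ r3c1=8.
Step 13. [r8c6∈{6}] r8c6 has the single candidate 6. So r8c6=6.
Step 14. [r5c4∈{9}] nothing but 9 survives at r5c4 ⇒ r5c4=9.
Step 15. [r5c9∈{8}] only 8 remains possible at r5c9. So r5c9=8.
Step 16. [r7c9∈{5}] r7c9 is down to just 5. So r7c9=5.
Step 17. [r7c2∈{6}] r7c2 is down to just 6 ⇒ r7c2=6.
Step 18. [r2c8∈{9}] r2c8 is down to just 9, so r2c8=9.
Step 19. [r4c6∈{4}] r4c6's peers cover all but 4 ⇒ r4c6=4.
Step 20. [r5c5∈{6}] r5c5 has the single candidate 6, so r5c5=6.
Step 21. [r5c6∈{7}] r5c6 is down to just 7, so r5c6=7.
Step 22. [r6c7∈{4}] nothing but 4 survives at r6c7, so r6c7=4.
Step 23. [r8c8∈{4}] only 4 remains possible at r8c8. So r8c8=4.
Step 24. [r1c9∈{7}] r1c9's peers cover all but 7, so r1c9=7.
Step 25. [r7c8∈{1}] r7c8 has the single candidate 1, so r7c8=1.
Step 26. [r5c2∈{1}] r5c2 has the single candidate 1. So r5c2=1.
Step 27. [r9c7∈{2}] r9c7 has the single candidate 2 ⇒ r9c7=2.
Step 28. [r5c7∈{3}] nothing but 3 survives at r5c7, so r5c7=3.
Step 29. [r1c3∈{9}] only 9 remains possible at r1c3, so r1c3=9.
Step 30. [r9c1∈{5}] only 5 remains possible at r9c1. So r9c1=5.
Step 31. [r4c5∈{2}] only 2 remains possible at r4c5. So r4c5=2.
Step 32. [r3c6∈{5}] nothing but 5 survives at r3c6, so r3c6=5.
Step 33. [r3c3∈{6}] nothing but 6 survives at r3c3. So r3c3=6.
Step 34. [r2c1∈{2}] only 2 remains possible at r2c1 ⇒ r2c1=2.
Step 35. [r6c5∈{5}] nothing but 5 survives at r6c5 ⇒ r6c5=5.
Step 36. [r2c5∈{1}] nothing but 1 survives at r2c5, so r2c5=1.
Step 37. [r4c1∈{3}] r4c1 is down to just 3, so r4c1=3.
Step 38. [r3c9∈{2}] only 2 remains possible at r3c9 ⇒ r3c9=2.

Answer: 1 5 9 3 4 2 6 8 7 / 2 7 3 6 1 8 5 9 4 / 8 4 6 7 9 5 1 3 2 / 3 8 5 1 2 4 9 7 6 / 4 1 2 9 6 7 3 5 8 / 6 9 7 8 5 3 4 2 1 / 7 6 4 2 3 9 8 1 5 / 9 2 1 5 8 6 7 4 3 / 5 3 8 4 7 1 2 6 9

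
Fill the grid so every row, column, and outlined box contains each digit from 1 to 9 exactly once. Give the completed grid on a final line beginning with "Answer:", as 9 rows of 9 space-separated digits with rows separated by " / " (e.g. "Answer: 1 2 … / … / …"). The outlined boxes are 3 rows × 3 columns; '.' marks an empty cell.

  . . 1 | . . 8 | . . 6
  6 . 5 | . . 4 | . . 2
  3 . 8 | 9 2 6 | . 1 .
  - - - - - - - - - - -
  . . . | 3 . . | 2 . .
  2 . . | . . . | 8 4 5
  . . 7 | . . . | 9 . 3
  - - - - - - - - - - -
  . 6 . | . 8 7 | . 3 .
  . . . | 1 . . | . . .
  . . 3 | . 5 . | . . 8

Step 1. [r2c4∈{7}] r2c4 has the single candidate 7. So r2c4=7.
Step 2. [r2c2∈{9}] r2c2's peers cover all but 9 ⇒ r2c2=9.
Step 3. [r5c4∈{6}] r5c4 is down to just 6, so r5c4=6.
Step 4. [r3c7∈{4,5,7}] 5 has one home in row 3: r3c7. So r3c7=5.
Step 5. [r7c1∈{1,4,5,9}] 5 has one home in row 7: r7c1 ⇒ r7c1=5.
Step 6. [r4c9∈{1,7}] in box 6, 1 fits only at r4c9 ⇒ r4c9=1.
Step 7. [r5c3∈{9}] r5c3's peers cover all but 9. So r5c3=9.
Step 8. [r6c4∈{2,4,5,8}] r6c4 is the only open cell in col 4 admitting 8 ⇒ r6c4=8.
Step 9. [r8c5∈{3,4,6,9}] col 5 places 6 nowhere but r8c5, so r8c5=6.
Step 10. [r4c8∈{6,7}] across box 6, 7 lands solely at r4c8, so r4c8=7.
Step 11. [r6c6∈{1,2,5}] 2 has one home in row 6: r6c6. So r6c6=2.
Step 12. [r1c2∈{2,4,7}] across row 1, 2 lands solely at r1c2 ⇒ r1c2=2.
Step 13. [r9c7∈{1,4,6,7}] across col 7, 6 lands solely at r9c7, so r9c7=6.
Step 14. [r7c9∈{4,9}] in row 7, 9 fits only at r7c9 ⇒ r7c9=9.
Step 15. [r5c6∈{1}] nothing but 1 survives at r5c6, so r5c6=1.
Step 16. [r6c2∈{1,4,5}] in row 6, 5 fits only at r6c2. So r6c2=5.
Step 17. [r9c2∈{1,4,7}] col 2 places 1 nowhere but r9c2 ⇒ r9c2=1.
Step 18. [r9c1∈{4,7,9}] across row 9, 7 lands solely at r9c1 ⇒ r9c1=7.
Step 19. [r1c1∈{4}] r1c1 is down to just 4. So r1c1=4.
Step 20. [r1c7∈{3,7}] row 1 places 7 nowhere but r1c7, so r1c7=7.
Step 21. [r8c7∈{4}] r8c7 has the single candidate 4, so r8c7=4.
Step 22. [r4c2∈{4,8}] in col 2, 4 fits only at r4c2. So r4c2=4.
Step 23. [r9c4∈{2,4}] r9c4 is the only open cell in row 9 admitting 4 ⇒ r9c4=4.
Step 24. [r8c3∈{2}] only 2 remains possible at r8c3, so r8c3=2.
Step 25. [r9c6∈{9}] nothing but 9 survives at r9c6, so r9c6=9.
Step 26. [r2c7∈{3}] r2c7 has the single candidate 3, so r2c7=3.
Step 27. [r4c1∈{8}] r4c1 is down to just 8. So r4c1=8.
Step 28. [r3c2∈{7}] only 7 remains possible at r3c2. So r3c2=7.
Step 29. [r8c8∈{5}] r8c8's peers cover all but 5, so r8c8=5.
Step 30. [r6c1∈{1}] r6c1's peers cover all but 1 ⇒ r6c1=1.
Step 31. [r4c5∈{9}] r4c5 has the single candidate 9, so r4c5=9.
Step 32. [r9c8∈{2}] only 2 remains possible at r9c8, so r9c8=2.
Step 33. [r1c4∈{5}] nothing but 5 survives at r1c4, so r1c4=5.
Step 34. [r8c2∈{8}] r8c2 is down to just 8. So r8c2=8.
Step 35. [r1c8∈{9}] r1c8 is down to just 9. So r1c8=9.
Step 36. [r2c8∈{8}] r2c8 is down to just 8, so r2c8=8.
Step 37. [r7c4∈{2}] only 2 remains possible at r7c4, so r7c4=2.
Step 38. [r7c7∈{1}] only 1 remains possible at r7c7, so r7c7=1.
Step 39. [r6c5∈{4}] r6c5's peers cover all but 4, so r6c5=4.
Step 40. [r7c3∈{4}] r7c3 has the single candidate 4. So r7c3=4.
Step 41. [r6c8∈{6}] r6c8's peers cover all but 6. So r6c8=6.
Step 42. [r4c6∈{5}] nothing but 5 survives at r4c6. So r4c6=5.
Step 43. [r1c5∈{3}] nothing but 3 survives at r1c5, so r1c5=3.
Step 44. [r8c9∈{7}] r8c9's peers cover all but 7 ⇒ r8c9=7.
Step 45. [r2c5∈{1}] r2c5's peers cover all but 1. So r2c5=1.
Step 46. [r8c1∈{9}] r8c1 has the single candidate 9 ⇒ r8c1=9.
Step 47. [r3c9∈{4}] r3c9 has the single candidate 4. So r3c9=4.
Step 48. [r4c3∈{6}] only 6 remains possible at r4c3 ⇒ r4c3=6.
Step 49. [r8c6∈{3}] only 3 remains possible at r8c6, so r8c6=3.
Step 50. [r5c5∈{7}] r5c5 is down to just 7, so r5c5=7.
Step 51. [r5c2∈{3}] r5c2 has the single candidate 3, so r5c2=3.

Answer: 4 2 1 5 3 8 7 9 6 / 6 9 5 7 1 4 3 8 2 / 3 7 8 9 2 6 5 1 4 / 8 4 6 3 9 5 2 7 1 / 2 3 9 6 7 1 8 4 5 / 1 5 7 8 4 2 9 6 3 / 5 6 4 2 8 7 1 3 9 / 9 8 2 1 6 3 4 5 7 / 7 1 3 4 5 9 6 2 8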